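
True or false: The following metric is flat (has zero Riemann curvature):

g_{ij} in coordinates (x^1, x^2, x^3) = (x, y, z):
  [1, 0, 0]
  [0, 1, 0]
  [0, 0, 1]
All metric components are constant, so every Christoffel symbol vanishes and R^i_{jkl} = 0.
True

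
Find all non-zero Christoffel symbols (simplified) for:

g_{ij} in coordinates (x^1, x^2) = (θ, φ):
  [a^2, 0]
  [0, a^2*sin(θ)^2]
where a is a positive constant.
Using Γ^k_{ij} = (1/2) g^{km} (∂_i g_{mj} + ∂_j g_{mi} - ∂_m g_{ij}); the metric is diagonal, so only the m = k term contributes.
Non-zero symbols (using the symmetry Γ^k_{ij} = Γ^k_{ji}):
Γ^θ_{φ φ} = (1/2) g^{θθ} (∂_φ g_{θφ} + ∂_φ g_{θφ} - ∂_θ g_{φφ}) = (1/2)(1/a^2)((0) + (0) - (a^2*sin(2*θ))) = -sin(2*θ)/2
Γ^φ_{θ φ} = (1/2) g^{φφ} (∂_θ g_{φφ} + ∂_φ g_{φθ} - ∂_φ g_{θφ}) = (1/2)(1/(a^2*sin(θ)^2))((a^2*sin(2*θ)) + (0) - (0)) = 1/tan(θ)
All other Christoffel symbols are zero.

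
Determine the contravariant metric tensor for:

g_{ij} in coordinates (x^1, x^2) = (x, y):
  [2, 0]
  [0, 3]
The metric is diagonal, so g^{ij} is diagonal with entries 1/g_{ii}: diag(1/2, 1/3).
g^{ij}:
  [1/2, 0]
  [0, 1/3]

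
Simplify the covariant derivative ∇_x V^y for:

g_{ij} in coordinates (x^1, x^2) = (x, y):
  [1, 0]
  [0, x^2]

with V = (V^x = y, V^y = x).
Non-zero Christoffel symbols:
Γ^x_{y y} = -x
Γ^y_{x y} = 1/x
∇_x V^y = ∂_x V^y + Γ^y_{x j} V^j
  = (1) + (0)(y) + (1/x)(x)
  = 2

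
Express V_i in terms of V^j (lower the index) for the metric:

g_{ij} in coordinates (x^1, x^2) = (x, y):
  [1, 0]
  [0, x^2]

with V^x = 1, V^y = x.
V_i = g_{ij} V^j:
V_x = (1)(1) + (0)(x) = 1
V_y = (0)(1) + (x^2)(x) = x^3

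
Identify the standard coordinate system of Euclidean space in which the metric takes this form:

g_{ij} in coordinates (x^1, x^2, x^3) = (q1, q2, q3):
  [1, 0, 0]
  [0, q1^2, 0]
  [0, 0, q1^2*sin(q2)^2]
The line element ds^2 = dq1^2 + q1^2 dq2^2 + q1^2 sin(q2)^2 dq3^2 is dr^2 + r^2 dθ^2 + r^2 sin(θ)^2 dφ^2 with q1 = r, q2 = θ, q3 = φ.
spherical coordinates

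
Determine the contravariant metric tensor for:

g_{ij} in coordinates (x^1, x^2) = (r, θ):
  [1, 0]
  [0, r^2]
The metric is diagonal, so g^{ij} is diagonal with entries 1/g_{ii}: diag(1, 1/(r^2)).
g^{ij}:
  [1, 0]
  [0, 1/r^2]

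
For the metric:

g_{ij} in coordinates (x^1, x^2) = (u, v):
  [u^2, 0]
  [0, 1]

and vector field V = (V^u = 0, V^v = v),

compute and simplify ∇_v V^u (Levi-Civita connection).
Non-zero Christoffel symbols:
Γ^u_{u u} = 1/u
∇_v V^u = ∂_v V^u + Γ^u_{v j} V^j
  = (0) + (0)(0) + (0)(v)
  = 0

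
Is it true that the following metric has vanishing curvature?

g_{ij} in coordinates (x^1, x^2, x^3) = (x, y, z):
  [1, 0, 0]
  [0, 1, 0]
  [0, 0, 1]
All metric components are constant, so every Christoffel symbol vanishes and R^i_{jkl} = 0.
Yes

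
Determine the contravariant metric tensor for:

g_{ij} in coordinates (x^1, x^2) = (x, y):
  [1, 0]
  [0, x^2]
The metric is diagonal, so g^{ij} is diagonal with entries 1/g_{ii}: diag(1, 1/(x^2)).
g^{ij}:
  [1, 0]
  [0, 1/x^2]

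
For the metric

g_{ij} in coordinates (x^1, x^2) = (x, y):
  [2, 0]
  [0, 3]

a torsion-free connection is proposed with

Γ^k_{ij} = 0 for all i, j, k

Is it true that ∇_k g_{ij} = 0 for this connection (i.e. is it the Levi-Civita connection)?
Using ∇_k g_{ij} = ∂_k g_{ij} - Γ^m_{ki} g_{mj} - Γ^m_{kj} g_{im}:
e.g. ∇_y g_{yy} = (0) - (0) - (0) = 0
Every component ∇_k g_{ij} vanishes: the connection is metric compatible.
Yes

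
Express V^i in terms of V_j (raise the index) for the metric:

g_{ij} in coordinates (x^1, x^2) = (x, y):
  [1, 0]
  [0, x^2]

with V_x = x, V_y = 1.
Inverse metric (diagonal): g^{xx} = 1, g^{yy} = 1/x^2
V^i = g^{ij} V_j:
V^x = (1)(x) + (0)(1) = x
V^y = (0)(x) + (1/x^2)(1) = 1/x^2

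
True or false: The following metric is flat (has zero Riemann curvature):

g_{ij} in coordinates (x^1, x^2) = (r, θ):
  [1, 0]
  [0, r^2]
Non-zero Christoffel symbols:
Γ^r_{θ θ} = -r
Γ^θ_{r θ} = 1/r
Ricci tensor: R_{rr} = 0, R_{rθ} = 0, R_{θθ} = 0
All R_{ij} vanish; in 2 dimensions the Riemann tensor is fully determined by the Ricci tensor, so R^i_{jkl} = 0: the metric is flat (curvilinear coordinates on flat space).
True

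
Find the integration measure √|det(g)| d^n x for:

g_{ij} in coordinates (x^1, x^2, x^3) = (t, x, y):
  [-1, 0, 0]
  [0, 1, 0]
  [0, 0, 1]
det(g) = -1
√|det(g)| = 1
Volume element: dV = 1 dt dx dy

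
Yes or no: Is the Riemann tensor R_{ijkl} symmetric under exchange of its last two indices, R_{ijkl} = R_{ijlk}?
It is antisymmetric in the last pair: R_{ijkl} = -R_{ijlk}.
No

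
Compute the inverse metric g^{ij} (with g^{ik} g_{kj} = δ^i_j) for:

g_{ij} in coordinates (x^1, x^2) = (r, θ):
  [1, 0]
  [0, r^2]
The metric is diagonal, so g^{ij} is diagonal with entries 1/g_{ii}: diag(1, 1/(r^2)).
g^{ij}:
  [1, 0]
  [0, 1/r^2]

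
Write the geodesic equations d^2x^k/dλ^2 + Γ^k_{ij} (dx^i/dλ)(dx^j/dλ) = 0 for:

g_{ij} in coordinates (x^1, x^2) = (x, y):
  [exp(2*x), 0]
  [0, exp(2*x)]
Geodesic equation: d^2x^k/dλ^2 + Γ^k_{ij} (dx^i/dλ)(dx^j/dλ) = 0.
Non-zero Christoffel symbols:
Γ^x_{x x} = 1
Γ^x_{y y} = -1
Γ^y_{x y} = 1
Substituting (the symmetric pair Γ^k_{ij}, Γ^k_{ji} combines into a factor 2):
d^2x/dλ^2 + (dx/dλ)^2 - (dy/dλ)^2 = 0
d^2y/dλ^2 + 2 (dx/dλ)(dy/dλ) = 0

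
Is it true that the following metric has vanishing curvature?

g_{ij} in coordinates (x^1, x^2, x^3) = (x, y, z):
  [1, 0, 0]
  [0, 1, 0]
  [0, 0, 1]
All metric components are constant, so every Christoffel symbol vanishes and R^i_{jkl} = 0.
Yes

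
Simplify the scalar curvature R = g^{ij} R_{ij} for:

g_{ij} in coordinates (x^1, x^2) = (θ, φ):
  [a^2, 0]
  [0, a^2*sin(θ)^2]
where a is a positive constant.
Non-zero Christoffel symbols (Γ^k_{ij} = Γ^k_{ji}):
Γ^θ_{φ φ} = -sin(2*θ)/2
Γ^φ_{θ φ} = 1/tan(θ)
Ricci tensor (R_{ij} = R^k_{ikj}): R_{θθ} = 1, R_{θφ} = 0, R_{φφ} = sin(θ)^2
Inverse metric: g^{θθ} = 1/a^2, g^{φφ} = 1/(a^2*sin(θ)^2)
R = g^{ij} R_{ij} = (1/a^2)(1) + (1/(a^2*sin(θ)^2))(sin(θ)^2) = 2/a^2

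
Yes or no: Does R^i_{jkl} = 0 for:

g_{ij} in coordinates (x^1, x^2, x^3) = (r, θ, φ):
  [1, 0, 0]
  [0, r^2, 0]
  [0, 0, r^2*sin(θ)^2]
Non-zero Christoffel symbols:
Γ^r_{θ θ} = -r
Γ^r_{φ φ} = -r*sin(θ)^2
Γ^θ_{r θ} = 1/r
Γ^θ_{φ φ} = -sin(2*θ)/2
Γ^φ_{r φ} = 1/r
Γ^φ_{θ φ} = 1/tan(θ)
Ricci tensor: R_{rr} = 0, R_{rθ} = 0, R_{rφ} = 0, R_{θθ} = 0, R_{θφ} = 0, R_{φφ} = 0
All R_{ij} vanish; in 3 dimensions the Riemann tensor is fully determined by the Ricci tensor, so R^i_{jkl} = 0: the metric is flat (curvilinear coordinates on flat space).
Yes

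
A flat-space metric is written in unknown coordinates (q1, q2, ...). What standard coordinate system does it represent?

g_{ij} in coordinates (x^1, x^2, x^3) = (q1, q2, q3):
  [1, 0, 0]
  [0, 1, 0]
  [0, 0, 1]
All components are constant and the metric is the identity, i.e. orthonormal rectilinear coordinates.
Cartesian (3D) coordinates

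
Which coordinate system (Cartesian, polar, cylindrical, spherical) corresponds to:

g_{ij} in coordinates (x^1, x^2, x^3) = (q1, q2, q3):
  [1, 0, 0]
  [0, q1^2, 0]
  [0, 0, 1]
The line element ds^2 = dq1^2 + q1^2 dq2^2 + dq3^2 is dr^2 + r^2 dθ^2 + dz^2 with q1 = r, q2 = θ, q3 = z.
cylindrical coordinates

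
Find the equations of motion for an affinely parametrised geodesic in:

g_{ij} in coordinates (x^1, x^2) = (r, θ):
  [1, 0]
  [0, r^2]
Geodesic equation: d^2x^k/dλ^2 + Γ^k_{ij} (dx^i/dλ)(dx^j/dλ) = 0.
Non-zero Christoffel symbols:
Γ^r_{θ θ} = -r
Γ^θ_{r θ} = 1/r
Substituting (the symmetric pair Γ^k_{ij}, Γ^k_{ji} combines into a factor 2):
d^2r/dλ^2 - r (dθ/dλ)^2 = 0
d^2θ/dλ^2 + (2/r) (dr/dλ)(dθ/dλ) = 0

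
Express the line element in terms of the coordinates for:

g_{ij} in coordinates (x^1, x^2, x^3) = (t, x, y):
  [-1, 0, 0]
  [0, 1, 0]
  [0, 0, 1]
ds^2 = g_{ij} dx^i dx^j; only the non-zero components contribute.
ds^2 = -dt^2 + dx^2 + dy^2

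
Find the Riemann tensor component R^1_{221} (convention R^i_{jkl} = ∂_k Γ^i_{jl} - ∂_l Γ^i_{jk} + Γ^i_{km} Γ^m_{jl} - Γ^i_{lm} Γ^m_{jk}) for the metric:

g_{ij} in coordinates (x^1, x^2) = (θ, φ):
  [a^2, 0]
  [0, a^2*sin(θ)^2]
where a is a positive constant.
Non-zero Christoffel symbols (Γ^k_{ij} = Γ^k_{ji}):
Γ^θ_{φ φ} = -sin(2*θ)/2
Γ^φ_{θ φ} = 1/tan(θ)
R^θ_{φ φ θ} = ∂_φ Γ^θ_{φ θ} - ∂_θ Γ^θ_{φ φ} + Γ^θ_{φ m} Γ^m_{φ θ} - Γ^θ_{θ m} Γ^m_{φ φ}
  = (0) - (-cos(2*θ)) + (-cos(θ)^2) - (0) = -sin(θ)^2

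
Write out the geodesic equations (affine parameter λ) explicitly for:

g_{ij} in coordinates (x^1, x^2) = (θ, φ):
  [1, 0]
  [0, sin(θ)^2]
Geodesic equation: d^2x^k/dλ^2 + Γ^k_{ij} (dx^i/dλ)(dx^j/dλ) = 0.
Non-zero Christoffel symbols:
Γ^θ_{φ φ} = -sin(2*θ)/2
Γ^φ_{θ φ} = 1/tan(θ)
Substituting (the symmetric pair Γ^k_{ij}, Γ^k_{ji} combines into a factor 2):
d^2θ/dλ^2 - (sin(2*θ)/2) (dφ/dλ)^2 = 0
d^2φ/dλ^2 + (2/tan(θ)) (dθ/dλ)(dφ/dλ) = 0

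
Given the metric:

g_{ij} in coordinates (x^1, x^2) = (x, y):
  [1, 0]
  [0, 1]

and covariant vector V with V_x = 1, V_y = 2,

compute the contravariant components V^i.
Inverse metric (diagonal): g^{xx} = 1, g^{yy} = 1
V^i = g^{ij} V_j:
V^x = (1)(1) + (0)(2) = 1
V^y = (0)(1) + (1)(2) = 2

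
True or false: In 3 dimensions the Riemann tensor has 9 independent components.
n^2(n^2-1)/12 = 9·8/12 = 6 independent components for n = 3.
False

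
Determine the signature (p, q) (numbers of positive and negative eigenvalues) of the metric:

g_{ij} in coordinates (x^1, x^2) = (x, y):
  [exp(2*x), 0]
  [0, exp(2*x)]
The metric is diagonal, so its eigenvalues are the diagonal entries: exp(2*x), exp(2*x) (at a generic point, where coordinate-dependent entries are positive).
2 positive, 0 negative.
(2, 0) - Riemannian (positive definite)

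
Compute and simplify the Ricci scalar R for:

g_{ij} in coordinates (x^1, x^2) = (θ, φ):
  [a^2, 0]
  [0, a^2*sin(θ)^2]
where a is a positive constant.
Non-zero Christoffel symbols (Γ^k_{ij} = Γ^k_{ji}):
Γ^θ_{φ φ} = -sin(2*θ)/2
Γ^φ_{θ φ} = 1/tan(θ)
Ricci tensor (R_{ij} = R^k_{ikj}): R_{θθ} = 1, R_{θφ} = 0, R_{φφ} = sin(θ)^2
Inverse metric: g^{θθ} = 1/a^2, g^{φφ} = 1/(a^2*sin(θ)^2)
R = g^{ij} R_{ij} = (1/a^2)(1) + (1/(a^2*sin(θ)^2))(sin(θ)^2) = 2/a^2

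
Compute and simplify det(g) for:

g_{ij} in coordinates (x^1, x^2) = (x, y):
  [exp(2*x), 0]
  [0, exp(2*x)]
For a 2×2 metric: det(g) = g_{11}·g_{22} - g_{12}·g_{21}
= (exp(2*x))·(exp(2*x)) - (0)·(0)
= exp(4*x) - 0
det(g) = exp(4*x)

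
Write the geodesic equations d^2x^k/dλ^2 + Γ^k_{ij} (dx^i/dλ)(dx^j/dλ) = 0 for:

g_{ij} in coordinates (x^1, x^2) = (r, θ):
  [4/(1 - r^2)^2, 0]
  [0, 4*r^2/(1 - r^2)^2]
Geodesic equation: d^2x^k/dλ^2 + Γ^k_{ij} (dx^i/dλ)(dx^j/dλ) = 0.
Non-zero Christoffel symbols:
Γ^r_{r r} = 2*r/(1 - r^2)
Γ^r_{θ θ} = (r^3 + r)/(r^2 - 1)
Γ^θ_{r θ} = (-r^2 - 1)/(r^3 - r)
Substituting (the symmetric pair Γ^k_{ij}, Γ^k_{ji} combines into a factor 2):
d^2r/dλ^2 + (2*r/(1 - r^2)) (dr/dλ)^2 + ((r^3 + r)/(r^2 - 1)) (dθ/dλ)^2 = 0
d^2θ/dλ^2 + ((-2*r^2 - 2)/(r^3 - r)) (dr/dλ)(dθ/dλ) = 0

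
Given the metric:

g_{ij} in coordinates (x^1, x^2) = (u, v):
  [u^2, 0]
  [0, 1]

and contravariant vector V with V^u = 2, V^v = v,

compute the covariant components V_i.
V_i = g_{ij} V^j:
V_u = (u^2)(2) + (0)(v) = 2*u^2
V_v = (0)(2) + (1)(v) = v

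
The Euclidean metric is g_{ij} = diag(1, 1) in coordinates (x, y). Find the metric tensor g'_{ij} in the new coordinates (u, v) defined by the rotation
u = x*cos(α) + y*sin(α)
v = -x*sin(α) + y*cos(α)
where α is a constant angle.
Invert the transformation: x = u*cos(α) - v*sin(α), y = u*sin(α) + v*cos(α)
g'_{ij} = (∂x^k/∂x'^i)(∂x^l/∂x'^j) g_{kl}; with g_{kl} = δ_{kl} this is Σ_k (∂x^k/∂x'^i)(∂x^k/∂x'^j).
Jacobian: ∂x/∂u = cos(α), ∂x/∂v = -sin(α), ∂y/∂u = sin(α), ∂y/∂v = cos(α)
g'_{uu} = (cos(α))(cos(α)) + (sin(α))(sin(α)) = 1
g'_{uv} = (cos(α))(-sin(α)) + (sin(α))(cos(α)) = 0
g'_{vv} = (-sin(α))(-sin(α)) + (cos(α))(cos(α)) = 1
g'_{ij} = diag(1, 1)
The Euclidean metric is invariant under rotations.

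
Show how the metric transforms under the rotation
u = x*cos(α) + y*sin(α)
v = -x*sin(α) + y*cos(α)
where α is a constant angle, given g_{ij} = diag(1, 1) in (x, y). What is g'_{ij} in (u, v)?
Invert the transformation: x = u*cos(α) - v*sin(α), y = u*sin(α) + v*cos(α)
g'_{ij} = (∂x^k/∂x'^i)(∂x^l/∂x'^j) g_{kl}; with g_{kl} = δ_{kl} this is Σ_k (∂x^k/∂x'^i)(∂x^k/∂x'^j).
Jacobian: ∂x/∂u = cos(α), ∂x/∂v = -sin(α), ∂y/∂u = sin(α), ∂y/∂v = cos(α)
g'_{uu} = (cos(α))(cos(α)) + (sin(α))(sin(α)) = 1
g'_{uv} = (cos(α))(-sin(α)) + (sin(α))(cos(α)) = 0
g'_{vv} = (-sin(α))(-sin(α)) + (cos(α))(cos(α)) = 1
g'_{ij} = diag(1, 1)
The Euclidean metric is invariant under rotations.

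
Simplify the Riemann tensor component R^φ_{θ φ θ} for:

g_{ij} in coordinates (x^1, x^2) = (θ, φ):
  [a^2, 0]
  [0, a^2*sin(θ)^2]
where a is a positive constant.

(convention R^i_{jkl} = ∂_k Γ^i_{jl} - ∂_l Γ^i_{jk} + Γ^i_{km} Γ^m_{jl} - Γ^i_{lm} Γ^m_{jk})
Non-zero Christoffel symbols (Γ^k_{ij} = Γ^k_{ji}):
Γ^θ_{φ φ} = -sin(2*θ)/2
Γ^φ_{θ φ} = 1/tan(θ)
R^φ_{θ φ θ} = ∂_φ Γ^φ_{θ θ} - ∂_θ Γ^φ_{θ φ} + Γ^φ_{φ m} Γ^m_{θ θ} - Γ^φ_{θ m} Γ^m_{θ φ}
  = (0) - (-1/sin(θ)^2) + (0) - (1/tan(θ)^2) = 1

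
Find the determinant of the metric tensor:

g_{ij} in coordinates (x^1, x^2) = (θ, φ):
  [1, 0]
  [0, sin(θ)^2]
For a 2×2 metric: det(g) = g_{11}·g_{22} - g_{12}·g_{21}
= (1)·(sin(θ)^2) - (0)·(0)
= sin(θ)^2 - 0
det(g) = sin(θ)^2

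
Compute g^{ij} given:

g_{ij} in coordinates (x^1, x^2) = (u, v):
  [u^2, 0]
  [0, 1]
The metric is diagonal, so g^{ij} is diagonal with entries 1/g_{ii}: diag(1/(u^2), 1).
g^{ij}:
  [1/u^2, 0]
  [0, 1]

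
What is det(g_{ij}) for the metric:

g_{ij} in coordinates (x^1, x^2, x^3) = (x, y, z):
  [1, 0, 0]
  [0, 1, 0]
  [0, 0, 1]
Diagonal metric: det(g) = g_{11}·g_{22}·g_{33}
= (1)·(1)·(1)
det(g) = 1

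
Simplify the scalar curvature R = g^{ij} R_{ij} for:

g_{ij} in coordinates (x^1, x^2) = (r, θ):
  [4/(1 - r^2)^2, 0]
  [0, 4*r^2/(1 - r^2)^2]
Non-zero Christoffel symbols (Γ^k_{ij} = Γ^k_{ji}):
Γ^r_{r r} = 2*r/(1 - r^2)
Γ^r_{θ θ} = (r^3 + r)/(r^2 - 1)
Γ^θ_{r θ} = (-r^2 - 1)/(r^3 - r)
Ricci tensor (R_{ij} = R^k_{ikj}): R_{rr} = -4/(r^2 - 1)^2, R_{rθ} = 0, R_{θθ} = -4*r^2/(r^2 - 1)^2
Inverse metric: g^{rr} = (1 - r^2)^2/4, g^{θθ} = (1 - r^2)^2/(4*r^2)
R = g^{ij} R_{ij} = ((1 - r^2)^2/4)(-4/(r^2 - 1)^2) + ((1 - r^2)^2/(4*r^2))(-4*r^2/(r^2 - 1)^2) = -2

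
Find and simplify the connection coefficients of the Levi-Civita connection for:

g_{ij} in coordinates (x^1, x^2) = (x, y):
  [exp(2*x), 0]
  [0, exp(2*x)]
Using Γ^k_{ij} = (1/2) g^{km} (∂_i g_{mj} + ∂_j g_{mi} - ∂_m g_{ij}); the metric is diagonal, so only the m = k term contributes.
Non-zero symbols (using the symmetry Γ^k_{ij} = Γ^k_{ji}):
Γ^x_{x x} = (1/2) g^{xx} (∂_x g_{xx} + ∂_x g_{xx} - ∂_x g_{xx}) = (1/2)(exp(-2*x))((2*exp(2*x)) + (2*exp(2*x)) - (2*exp(2*x))) = 1
Γ^x_{y y} = (1/2) g^{xx} (∂_y g_{xy} + ∂_y g_{xy} - ∂_x g_{yy}) = (1/2)(exp(-2*x))((0) + (0) - (2*exp(2*x))) = -1
Γ^y_{x y} = (1/2) g^{yy} (∂_x g_{yy} + ∂_y g_{yx} - ∂_y g_{xy}) = (1/2)(exp(-2*x))((2*exp(2*x)) + (0) - (0)) = 1
All other Christoffel symbols are zero.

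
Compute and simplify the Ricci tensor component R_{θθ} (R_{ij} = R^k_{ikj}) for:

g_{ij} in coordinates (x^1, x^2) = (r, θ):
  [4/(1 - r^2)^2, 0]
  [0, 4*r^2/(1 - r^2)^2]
Non-zero Christoffel symbols (Γ^k_{ij} = Γ^k_{ji}):
Γ^r_{r r} = 2*r/(1 - r^2)
Γ^r_{θ θ} = (r^3 + r)/(r^2 - 1)
Γ^θ_{r θ} = (-r^2 - 1)/(r^3 - r)
R^r_{θ r θ} = ∂_r Γ^r_{θ θ} - ∂_θ Γ^r_{θ r} + Γ^r_{r m} Γ^m_{θ θ} - Γ^r_{θ m} Γ^m_{θ r}
  = ((r^4 - 4*r^2 - 1)/(r^2 - 1)^2) - (0) + (-2*r^2*(r^2 + 1)/(r^2 - 1)^2) - (-(r^2 + 1)^2/(r^2 - 1)^2) = -4*r^2/(r^2 - 1)^2
R^θ_{θ θ θ} = 0 (a repeated index in an antisymmetric pair)
R_{θθ} = R^r_{θ r θ} + R^θ_{θ θ θ} = (-4*r^2/(r^2 - 1)^2) + (0) = -4*r^2/(r^2 - 1)^2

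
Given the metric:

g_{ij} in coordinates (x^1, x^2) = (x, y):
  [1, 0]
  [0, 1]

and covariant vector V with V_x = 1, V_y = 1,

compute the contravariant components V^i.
Inverse metric (diagonal): g^{xx} = 1, g^{yy} = 1
V^i = g^{ij} V_j:
V^x = (1)(1) + (0)(1) = 1
V^y = (0)(1) + (1)(1) = 1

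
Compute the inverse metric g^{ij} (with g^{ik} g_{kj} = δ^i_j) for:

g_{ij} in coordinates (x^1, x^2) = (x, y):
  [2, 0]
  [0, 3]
The metric is diagonal, so g^{ij} is diagonal with entries 1/g_{ii}: diag(1/2, 1/3).
g^{ij}:
  [1/2, 0]
  [0, 1/3]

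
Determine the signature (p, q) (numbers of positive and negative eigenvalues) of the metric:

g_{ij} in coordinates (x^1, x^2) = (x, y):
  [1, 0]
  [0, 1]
The metric is diagonal, so its eigenvalues are the diagonal entries: 1, 1 (at a generic point, where coordinate-dependent entries are positive).
2 positive, 0 negative.
(2, 0) - Riemannian (positive definite)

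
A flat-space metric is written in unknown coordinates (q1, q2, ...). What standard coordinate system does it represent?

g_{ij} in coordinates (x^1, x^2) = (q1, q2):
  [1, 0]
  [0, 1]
All components are constant and the metric is the identity, i.e. orthonormal rectilinear coordinates.
Cartesian (2D) coordinates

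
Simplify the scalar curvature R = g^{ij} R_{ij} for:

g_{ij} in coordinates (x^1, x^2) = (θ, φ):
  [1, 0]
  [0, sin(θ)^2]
Non-zero Christoffel symbols (Γ^k_{ij} = Γ^k_{ji}):
Γ^θ_{φ φ} = -sin(2*θ)/2
Γ^φ_{θ φ} = 1/tan(θ)
Ricci tensor (R_{ij} = R^k_{ikj}): R_{θθ} = 1, R_{θφ} = 0, R_{φφ} = sin(θ)^2
Inverse metric: g^{θθ} = 1, g^{φφ} = 1/sin(θ)^2
R = g^{ij} R_{ij} = (1)(1) + (1/sin(θ)^2)(sin(θ)^2) = 2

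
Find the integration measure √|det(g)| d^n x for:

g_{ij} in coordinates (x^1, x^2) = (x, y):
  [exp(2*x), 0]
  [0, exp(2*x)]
det(g) = exp(4*x)
√|det(g)| = exp(2*x)
Volume element: dV = exp(2*x) dx dy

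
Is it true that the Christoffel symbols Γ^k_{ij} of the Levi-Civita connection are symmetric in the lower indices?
The Levi-Civita connection is torsion-free, which is exactly Γ^k_{ij} = Γ^k_{ji}.
Yes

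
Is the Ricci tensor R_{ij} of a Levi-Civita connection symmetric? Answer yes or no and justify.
R_{ij} = R^k_{ikj}; the pair symmetry R_{kilj} = R_{ljki} gives R_{ij} = R_{ji}.
Yes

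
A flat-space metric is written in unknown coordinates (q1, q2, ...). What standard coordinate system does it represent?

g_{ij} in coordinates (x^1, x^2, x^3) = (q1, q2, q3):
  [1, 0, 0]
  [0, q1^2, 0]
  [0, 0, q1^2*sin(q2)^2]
The line element ds^2 = dq1^2 + q1^2 dq2^2 + q1^2 sin(q2)^2 dq3^2 is dr^2 + r^2 dθ^2 + r^2 sin(θ)^2 dφ^2 with q1 = r, q2 = θ, q3 = φ.
spherical coordinates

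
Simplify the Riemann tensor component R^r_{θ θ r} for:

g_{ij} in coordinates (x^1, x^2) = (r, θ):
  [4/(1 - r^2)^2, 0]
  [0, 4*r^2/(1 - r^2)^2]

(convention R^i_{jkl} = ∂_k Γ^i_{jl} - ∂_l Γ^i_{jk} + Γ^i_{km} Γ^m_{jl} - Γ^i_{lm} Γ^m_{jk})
Non-zero Christoffel symbols (Γ^k_{ij} = Γ^k_{ji}):
Γ^r_{r r} = 2*r/(1 - r^2)
Γ^r_{θ θ} = (r^3 + r)/(r^2 - 1)
Γ^θ_{r θ} = (-r^2 - 1)/(r^3 - r)
R^r_{θ θ r} = ∂_θ Γ^r_{θ r} - ∂_r Γ^r_{θ θ} + Γ^r_{θ m} Γ^m_{θ r} - Γ^r_{r m} Γ^m_{θ θ}
  = (0) - ((r^4 - 4*r^2 - 1)/(r^2 - 1)^2) + (-(r^2 + 1)^2/(r^2 - 1)^2) - (-2*r^2*(r^2 + 1)/(r^2 - 1)^2) = 4*r^2/(r^2 - 1)^2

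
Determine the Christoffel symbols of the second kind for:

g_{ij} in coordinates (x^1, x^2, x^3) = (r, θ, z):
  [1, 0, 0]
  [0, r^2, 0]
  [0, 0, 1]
Using Γ^k_{ij} = (1/2) g^{km} (∂_i g_{mj} + ∂_j g_{mi} - ∂_m g_{ij}); the metric is diagonal, so only the m = k term contributes.
Non-zero symbols (using the symmetry Γ^k_{ij} = Γ^k_{ji}):
Γ^r_{θ θ} = (1/2) g^{rr} (∂_θ g_{rθ} + ∂_θ g_{rθ} - ∂_r g_{θθ}) = (1/2)(1)((0) + (0) - (2*r)) = -r
Γ^θ_{r θ} = (1/2) g^{θθ} (∂_r g_{θθ} + ∂_θ g_{θr} - ∂_θ g_{rθ}) = (1/2)(1/r^2)((2*r) + (0) - (0)) = 1/r
All other Christoffel symbols are zero.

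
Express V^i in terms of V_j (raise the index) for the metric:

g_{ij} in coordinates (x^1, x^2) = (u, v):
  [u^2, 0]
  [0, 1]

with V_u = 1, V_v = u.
Inverse metric (diagonal): g^{uu} = 1/u^2, g^{vv} = 1
V^i = g^{ij} V_j:
V^u = (1/u^2)(1) + (0)(u) = 1/u^2
V^v = (0)(1) + (1)(u) = u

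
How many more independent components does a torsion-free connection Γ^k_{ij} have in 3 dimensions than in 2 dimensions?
Independent components in n dimensions: n × n(n+1)/2 = n^2(n+1)/2.
3D: 3 × 6 = 18
2D: 2 × 3 = 6
Difference = 18 - 6 = 12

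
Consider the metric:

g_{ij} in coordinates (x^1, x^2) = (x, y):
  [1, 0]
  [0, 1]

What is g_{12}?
With x^1 = x, x^2 = y, g_{12} = g_{xy} is the row-1, column-2 entry of the matrix.
g_{12} = 0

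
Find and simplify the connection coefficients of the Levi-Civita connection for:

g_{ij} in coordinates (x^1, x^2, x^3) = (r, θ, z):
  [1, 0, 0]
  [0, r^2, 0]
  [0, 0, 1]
Using Γ^k_{ij} = (1/2) g^{km} (∂_i g_{mj} + ∂_j g_{mi} - ∂_m g_{ij}); the metric is diagonal, so only the m = k term contributes.
Non-zero symbols (using the symmetry Γ^k_{ij} = Γ^k_{ji}):
Γ^r_{θ θ} = (1/2) g^{rr} (∂_θ g_{rθ} + ∂_θ g_{rθ} - ∂_r g_{θθ}) = (1/2)(1)((0) + (0) - (2*r)) = -r
Γ^θ_{r θ} = (1/2) g^{θθ} (∂_r g_{θθ} + ∂_θ g_{θr} - ∂_θ g_{rθ}) = (1/2)(1/r^2)((2*r) + (0) - (0)) = 1/r
All other Christoffel symbols are zero.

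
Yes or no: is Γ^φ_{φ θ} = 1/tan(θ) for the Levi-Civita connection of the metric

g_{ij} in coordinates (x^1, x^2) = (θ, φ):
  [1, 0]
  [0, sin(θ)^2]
Γ^φ_{φ θ} = (1/2) g^{φφ} (∂_φ g_{φθ} + ∂_θ g_{φφ} - ∂_φ g_{φθ}) = (1/2)(1/sin(θ)^2)((0) + (sin(2*θ)) - (0)) = 1/tan(θ)
This equals the proposed value 1/tan(θ).
Yes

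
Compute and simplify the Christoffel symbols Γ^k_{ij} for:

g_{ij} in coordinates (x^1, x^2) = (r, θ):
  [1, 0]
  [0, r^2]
Using Γ^k_{ij} = (1/2) g^{km} (∂_i g_{mj} + ∂_j g_{mi} - ∂_m g_{ij}); the metric is diagonal, so only the m = k term contributes.
Non-zero symbols (using the symmetry Γ^k_{ij} = Γ^k_{ji}):
Γ^r_{θ θ} = (1/2) g^{rr} (∂_θ g_{rθ} + ∂_θ g_{rθ} - ∂_r g_{θθ}) = (1/2)(1)((0) + (0) - (2*r)) = -r
Γ^θ_{r θ} = (1/2) g^{θθ} (∂_r g_{θθ} + ∂_θ g_{θr} - ∂_θ g_{rθ}) = (1/2)(1/r^2)((2*r) + (0) - (0)) = 1/r
All other Christoffel symbols are zero.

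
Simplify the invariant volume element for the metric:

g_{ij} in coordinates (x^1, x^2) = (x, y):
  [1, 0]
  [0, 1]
det(g) = 1
√|det(g)| = 1
Volume element: dV = 1 dx dy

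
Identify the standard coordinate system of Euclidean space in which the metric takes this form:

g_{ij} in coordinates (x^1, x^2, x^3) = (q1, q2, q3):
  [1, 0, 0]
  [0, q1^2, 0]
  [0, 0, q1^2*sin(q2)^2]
The line element ds^2 = dq1^2 + q1^2 dq2^2 + q1^2 sin(q2)^2 dq3^2 is dr^2 + r^2 dθ^2 + r^2 sin(θ)^2 dφ^2 with q1 = r, q2 = θ, q3 = φ.
spherical coordinates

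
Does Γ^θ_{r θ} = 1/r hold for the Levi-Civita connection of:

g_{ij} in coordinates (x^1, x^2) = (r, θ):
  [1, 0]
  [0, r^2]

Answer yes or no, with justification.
Γ^θ_{r θ} = (1/2) g^{θθ} (∂_r g_{θθ} + ∂_θ g_{θr} - ∂_θ g_{rθ}) = (1/2)(1/r^2)((2*r) + (0) - (0)) = 1/r
This equals the proposed value 1/r.
Yes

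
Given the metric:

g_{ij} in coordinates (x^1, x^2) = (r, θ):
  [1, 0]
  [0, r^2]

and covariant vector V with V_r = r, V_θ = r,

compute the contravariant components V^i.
Inverse metric (diagonal): g^{rr} = 1, g^{θθ} = 1/r^2
V^i = g^{ij} V_j:
V^r = (1)(r) + (0)(r) = r
V^θ = (0)(r) + (1/r^2)(r) = 1/r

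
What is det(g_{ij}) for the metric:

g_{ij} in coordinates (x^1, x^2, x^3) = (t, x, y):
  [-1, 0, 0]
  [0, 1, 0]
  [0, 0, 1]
Diagonal metric: det(g) = g_{11}·g_{22}·g_{33}
= (-1)·(1)·(1)
det(g) = -1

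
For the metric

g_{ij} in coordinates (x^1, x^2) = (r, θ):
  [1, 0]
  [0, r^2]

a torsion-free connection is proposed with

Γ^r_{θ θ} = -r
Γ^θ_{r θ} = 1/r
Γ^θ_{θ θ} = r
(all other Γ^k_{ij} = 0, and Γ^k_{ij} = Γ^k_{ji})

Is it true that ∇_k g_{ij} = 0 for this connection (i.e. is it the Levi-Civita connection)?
Using ∇_k g_{ij} = ∂_k g_{ij} - Γ^m_{ki} g_{mj} - Γ^m_{kj} g_{im}:
∇_θ g_{θθ} = (0) - (r^3) - (r^3) = -2*r^3 ≠ 0
So the connection is not metric compatible (it is not the Levi-Civita connection).
No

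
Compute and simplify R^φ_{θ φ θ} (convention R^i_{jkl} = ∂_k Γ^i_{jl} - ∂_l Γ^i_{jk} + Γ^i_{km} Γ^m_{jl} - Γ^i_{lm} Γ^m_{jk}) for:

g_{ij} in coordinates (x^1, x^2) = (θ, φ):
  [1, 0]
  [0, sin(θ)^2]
Non-zero Christoffel symbols (Γ^k_{ij} = Γ^k_{ji}):
Γ^θ_{φ φ} = -sin(2*θ)/2
Γ^φ_{θ φ} = 1/tan(θ)
R^φ_{θ φ θ} = ∂_φ Γ^φ_{θ θ} - ∂_θ Γ^φ_{θ φ} + Γ^φ_{φ m} Γ^m_{θ θ} - Γ^φ_{θ m} Γ^m_{θ φ}
  = (0) - (-1/sin(θ)^2) + (0) - (1/tan(θ)^2) = 1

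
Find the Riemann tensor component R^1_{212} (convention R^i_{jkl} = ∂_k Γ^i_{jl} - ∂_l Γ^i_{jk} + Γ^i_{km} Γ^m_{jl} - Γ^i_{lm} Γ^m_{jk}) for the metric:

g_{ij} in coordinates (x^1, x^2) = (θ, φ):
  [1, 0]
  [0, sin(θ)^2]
Non-zero Christoffel symbols (Γ^k_{ij} = Γ^k_{ji}):
Γ^θ_{φ φ} = -sin(2*θ)/2
Γ^φ_{θ φ} = 1/tan(θ)
R^θ_{φ θ φ} = ∂_θ Γ^θ_{φ φ} - ∂_φ Γ^θ_{φ θ} + Γ^θ_{θ m} Γ^m_{φ φ} - Γ^θ_{φ m} Γ^m_{φ θ}
  = (-cos(2*θ)) - (0) + (0) - (-cos(θ)^2) = sin(θ)^2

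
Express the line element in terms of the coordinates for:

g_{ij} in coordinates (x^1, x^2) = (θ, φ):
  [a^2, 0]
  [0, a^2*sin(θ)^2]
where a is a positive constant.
ds^2 = g_{ij} dx^i dx^j; only the non-zero components contribute.
ds^2 = a^2 dθ^2 + a^2*sin(θ)^2 dφ^2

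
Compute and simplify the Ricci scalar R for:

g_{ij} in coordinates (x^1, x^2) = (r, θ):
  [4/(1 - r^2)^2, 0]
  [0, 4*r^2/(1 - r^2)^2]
Non-zero Christoffel symbols (Γ^k_{ij} = Γ^k_{ji}):
Γ^r_{r r} = 2*r/(1 - r^2)
Γ^r_{θ θ} = (r^3 + r)/(r^2 - 1)
Γ^θ_{r θ} = (-r^2 - 1)/(r^3 - r)
Ricci tensor (R_{ij} = R^k_{ikj}): R_{rr} = -4/(r^2 - 1)^2, R_{rθ} = 0, R_{θθ} = -4*r^2/(r^2 - 1)^2
Inverse metric: g^{rr} = (1 - r^2)^2/4, g^{θθ} = (1 - r^2)^2/(4*r^2)
R = g^{ij} R_{ij} = ((1 - r^2)^2/4)(-4/(r^2 - 1)^2) + ((1 - r^2)^2/(4*r^2))(-4*r^2/(r^2 - 1)^2) = -2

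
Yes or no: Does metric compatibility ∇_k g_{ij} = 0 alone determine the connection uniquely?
One also needs vanishing torsion; metric compatibility plus torsion-freeness singles out the Levi-Civita connection.
No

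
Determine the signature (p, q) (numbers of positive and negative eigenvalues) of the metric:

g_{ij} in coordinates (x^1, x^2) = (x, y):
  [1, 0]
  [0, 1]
The metric is diagonal, so its eigenvalues are the diagonal entries: 1, 1 (at a generic point, where coordinate-dependent entries are positive).
2 positive, 0 negative.
(2, 0) - Riemannian (positive definite)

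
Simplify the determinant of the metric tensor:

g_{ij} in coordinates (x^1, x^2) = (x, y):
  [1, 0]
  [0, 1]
For a 2×2 metric: det(g) = g_{11}·g_{22} - g_{12}·g_{21}
= (1)·(1) - (0)·(0)
= 1 - 0
det(g) = 1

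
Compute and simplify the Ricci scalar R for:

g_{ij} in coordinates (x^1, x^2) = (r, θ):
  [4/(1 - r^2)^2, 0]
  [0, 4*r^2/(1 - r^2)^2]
Non-zero Christoffel symbols (Γ^k_{ij} = Γ^k_{ji}):
Γ^r_{r r} = 2*r/(1 - r^2)
Γ^r_{θ θ} = (r^3 + r)/(r^2 - 1)
Γ^θ_{r θ} = (-r^2 - 1)/(r^3 - r)
Ricci tensor (R_{ij} = R^k_{ikj}): R_{rr} = -4/(r^2 - 1)^2, R_{rθ} = 0, R_{θθ} = -4*r^2/(r^2 - 1)^2
Inverse metric: g^{rr} = (1 - r^2)^2/4, g^{θθ} = (1 - r^2)^2/(4*r^2)
R = g^{ij} R_{ij} = ((1 - r^2)^2/4)(-4/(r^2 - 1)^2) + ((1 - r^2)^2/(4*r^2))(-4*r^2/(r^2 - 1)^2) = -2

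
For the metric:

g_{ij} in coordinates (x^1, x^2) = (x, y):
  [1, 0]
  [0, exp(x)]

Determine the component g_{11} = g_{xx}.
With x^1 = x, x^2 = y, g_{11} = g_{xx} is the row-1, column-1 entry of the matrix.
g_{11} = 1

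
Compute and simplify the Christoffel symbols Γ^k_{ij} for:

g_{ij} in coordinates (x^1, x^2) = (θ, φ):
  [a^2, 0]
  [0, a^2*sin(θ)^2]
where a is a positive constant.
Using Γ^k_{ij} = (1/2) g^{km} (∂_i g_{mj} + ∂_j g_{mi} - ∂_m g_{ij}); the metric is diagonal, so only the m = k term contributes.
Non-zero symbols (using the symmetry Γ^k_{ij} = Γ^k_{ji}):
Γ^θ_{φ φ} = (1/2) g^{θθ} (∂_φ g_{θφ} + ∂_φ g_{θφ} - ∂_θ g_{φφ}) = (1/2)(1/a^2)((0) + (0) - (a^2*sin(2*θ))) = -sin(2*θ)/2
Γ^φ_{θ φ} = (1/2) g^{φφ} (∂_θ g_{φφ} + ∂_φ g_{φθ} - ∂_φ g_{θφ}) = (1/2)(1/(a^2*sin(θ)^2))((a^2*sin(2*θ)) + (0) - (0)) = 1/tan(θ)
All other Christoffel symbols are zero.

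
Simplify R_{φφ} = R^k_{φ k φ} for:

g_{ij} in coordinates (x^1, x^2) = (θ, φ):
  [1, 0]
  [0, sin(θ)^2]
Non-zero Christoffel symbols (Γ^k_{ij} = Γ^k_{ji}):
Γ^θ_{φ φ} = -sin(2*θ)/2
Γ^φ_{θ φ} = 1/tan(θ)
R^θ_{φ θ φ} = ∂_θ Γ^θ_{φ φ} - ∂_φ Γ^θ_{φ θ} + Γ^θ_{θ m} Γ^m_{φ φ} - Γ^θ_{φ m} Γ^m_{φ θ}
  = (-cos(2*θ)) - (0) + (0) - (-cos(θ)^2) = sin(θ)^2
R^φ_{φ φ φ} = 0 (a repeated index in an antisymmetric pair)
R_{φφ} = R^θ_{φ θ φ} + R^φ_{φ φ φ} = (sin(θ)^2) + (0) = sin(θ)^2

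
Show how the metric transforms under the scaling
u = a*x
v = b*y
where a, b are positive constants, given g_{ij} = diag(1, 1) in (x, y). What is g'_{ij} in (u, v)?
Invert the transformation: x = u/a, y = v/b
g'_{ij} = (∂x^k/∂x'^i)(∂x^l/∂x'^j) g_{kl}; with g_{kl} = δ_{kl} this is Σ_k (∂x^k/∂x'^i)(∂x^k/∂x'^j).
Jacobian: ∂x/∂u = 1/a, ∂x/∂v = 0, ∂y/∂u = 0, ∂y/∂v = 1/b
g'_{uu} = (1/a)(1/a) + (0)(0) = 1/a^2
g'_{uv} = (1/a)(0) + (0)(1/b) = 0
g'_{vv} = (0)(0) + (1/b)(1/b) = 1/b^2
g'_{ij} = diag(1/a^2, 1/b^2)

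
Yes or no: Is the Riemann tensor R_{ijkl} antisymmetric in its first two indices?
R_{ijkl} = -R_{jikl} (follows from metric compatibility).
Yes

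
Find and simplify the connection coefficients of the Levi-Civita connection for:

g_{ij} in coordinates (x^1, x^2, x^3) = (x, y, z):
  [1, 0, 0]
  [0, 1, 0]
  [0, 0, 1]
Using Γ^k_{ij} = (1/2) g^{km} (∂_i g_{mj} + ∂_j g_{mi} - ∂_m g_{ij}); the metric is diagonal, so only the m = k term contributes.
Every metric component is constant, so all ∂_m g_{ij} = 0 and every Christoffel symbol vanishes.
All Christoffel symbols are zero.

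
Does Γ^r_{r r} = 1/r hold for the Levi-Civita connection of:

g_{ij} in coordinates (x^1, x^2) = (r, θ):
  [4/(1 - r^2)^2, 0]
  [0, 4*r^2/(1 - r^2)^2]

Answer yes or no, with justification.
Γ^r_{r r} = (1/2) g^{rr} (∂_r g_{rr} + ∂_r g_{rr} - ∂_r g_{rr}) = (1/2)((1 - r^2)^2/4)((16*r/(1 - r^2)^3) + (16*r/(1 - r^2)^3) - (16*r/(1 - r^2)^3)) = 2*r/(1 - r^2)
This differs from the proposed value 1/r.
No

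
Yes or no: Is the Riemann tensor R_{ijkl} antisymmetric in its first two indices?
R_{ijkl} = -R_{jikl} (follows from metric compatibility).
Yes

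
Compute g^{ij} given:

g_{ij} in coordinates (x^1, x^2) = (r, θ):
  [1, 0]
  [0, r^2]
The metric is diagonal, so g^{ij} is diagonal with entries 1/g_{ii}: diag(1, 1/(r^2)).
g^{ij}:
  [1, 0]
  [0, 1/r^2]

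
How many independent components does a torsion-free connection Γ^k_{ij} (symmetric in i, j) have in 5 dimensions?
Γ^k_{ij} has n choices for the upper index and n(n+1)/2 independent symmetric lower index pairs.
Total = 5 × 5×6/2 = 5 × 15 = 75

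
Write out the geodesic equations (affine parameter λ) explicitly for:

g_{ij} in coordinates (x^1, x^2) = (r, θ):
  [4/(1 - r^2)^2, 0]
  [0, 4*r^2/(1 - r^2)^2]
Geodesic equation: d^2x^k/dλ^2 + Γ^k_{ij} (dx^i/dλ)(dx^j/dλ) = 0.
Non-zero Christoffel symbols:
Γ^r_{r r} = 2*r/(1 - r^2)
Γ^r_{θ θ} = (r^3 + r)/(r^2 - 1)
Γ^θ_{r θ} = (-r^2 - 1)/(r^3 - r)
Substituting (the symmetric pair Γ^k_{ij}, Γ^k_{ji} combines into a factor 2):
d^2r/dλ^2 + (2*r/(1 - r^2)) (dr/dλ)^2 + ((r^3 + r)/(r^2 - 1)) (dθ/dλ)^2 = 0
d^2θ/dλ^2 + ((-2*r^2 - 2)/(r^3 - r)) (dr/dλ)(dθ/dλ) = 0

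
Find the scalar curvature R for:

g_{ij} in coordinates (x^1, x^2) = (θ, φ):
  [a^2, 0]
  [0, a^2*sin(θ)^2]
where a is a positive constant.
Non-zero Christoffel symbols (Γ^k_{ij} = Γ^k_{ji}):
Γ^θ_{φ φ} = -sin(2*θ)/2
Γ^φ_{θ φ} = 1/tan(θ)
Ricci tensor (R_{ij} = R^k_{ikj}): R_{θθ} = 1, R_{θφ} = 0, R_{φφ} = sin(θ)^2
Inverse metric: g^{θθ} = 1/a^2, g^{φφ} = 1/(a^2*sin(θ)^2)
R = g^{ij} R_{ij} = (1/a^2)(1) + (1/(a^2*sin(θ)^2))(sin(θ)^2) = 2/a^2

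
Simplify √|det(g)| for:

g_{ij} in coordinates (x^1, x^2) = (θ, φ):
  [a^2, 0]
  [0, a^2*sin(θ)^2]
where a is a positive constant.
det(g) = a^4*sin(θ)^2
√|det(g)| = a^2*sin(θ) (taking 0 < θ < π so that |sin(θ)| = sin(θ))
Volume element: dV = a^2*sin(θ) dθ dφ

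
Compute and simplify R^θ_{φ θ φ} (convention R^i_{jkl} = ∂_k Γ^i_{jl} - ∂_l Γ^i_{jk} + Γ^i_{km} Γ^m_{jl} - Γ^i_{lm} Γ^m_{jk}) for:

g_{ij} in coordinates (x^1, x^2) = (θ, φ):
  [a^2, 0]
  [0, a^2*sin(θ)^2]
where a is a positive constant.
Non-zero Christoffel symbols (Γ^k_{ij} = Γ^k_{ji}):
Γ^θ_{φ φ} = -sin(2*θ)/2
Γ^φ_{θ φ} = 1/tan(θ)
R^θ_{φ θ φ} = ∂_θ Γ^θ_{φ φ} - ∂_φ Γ^θ_{φ θ} + Γ^θ_{θ m} Γ^m_{φ φ} - Γ^θ_{φ m} Γ^m_{φ θ}
  = (-cos(2*θ)) - (0) + (0) - (-cos(θ)^2) = sin(θ)^2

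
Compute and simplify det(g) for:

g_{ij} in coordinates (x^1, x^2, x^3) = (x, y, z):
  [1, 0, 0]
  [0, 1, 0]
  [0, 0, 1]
Diagonal metric: det(g) = g_{11}·g_{22}·g_{33}
= (1)·(1)·(1)
det(g) = 1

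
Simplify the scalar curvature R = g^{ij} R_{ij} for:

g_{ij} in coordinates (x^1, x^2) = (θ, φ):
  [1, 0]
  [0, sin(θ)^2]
Non-zero Christoffel symbols (Γ^k_{ij} = Γ^k_{ji}):
Γ^θ_{φ φ} = -sin(2*θ)/2
Γ^φ_{θ φ} = 1/tan(θ)
Ricci tensor (R_{ij} = R^k_{ikj}): R_{θθ} = 1, R_{θφ} = 0, R_{φφ} = sin(θ)^2
Inverse metric: g^{θθ} = 1, g^{φφ} = 1/sin(θ)^2
R = g^{ij} R_{ij} = (1)(1) + (1/sin(θ)^2)(sin(θ)^2) = 2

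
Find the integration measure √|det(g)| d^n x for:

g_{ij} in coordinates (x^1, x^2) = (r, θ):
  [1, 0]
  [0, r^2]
det(g) = r^2
√|det(g)| = r
Volume element: dV = r dr dθ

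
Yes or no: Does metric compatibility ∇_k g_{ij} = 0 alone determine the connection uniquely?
One also needs vanishing torsion; metric compatibility plus torsion-freeness singles out the Levi-Civita connection.
No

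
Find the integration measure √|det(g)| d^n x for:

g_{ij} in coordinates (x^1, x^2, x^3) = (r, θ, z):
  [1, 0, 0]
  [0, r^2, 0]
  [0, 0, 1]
det(g) = r^2
√|det(g)| = r
Volume element: dV = r dr dθ dz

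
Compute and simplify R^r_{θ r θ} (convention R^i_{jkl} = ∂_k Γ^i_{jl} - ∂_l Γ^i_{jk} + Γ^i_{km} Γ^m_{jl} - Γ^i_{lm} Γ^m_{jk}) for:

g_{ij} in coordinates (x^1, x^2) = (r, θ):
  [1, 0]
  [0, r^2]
Non-zero Christoffel symbols (Γ^k_{ij} = Γ^k_{ji}):
Γ^r_{θ θ} = -r
Γ^θ_{r θ} = 1/r
R^r_{θ r θ} = ∂_r Γ^r_{θ θ} - ∂_θ Γ^r_{θ r} + Γ^r_{r m} Γ^m_{θ θ} - Γ^r_{θ m} Γ^m_{θ r}
  = (-1) - (0) + (0) - (-1) = 0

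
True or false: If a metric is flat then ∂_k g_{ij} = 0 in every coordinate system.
Flatness means R^i_{jkl} = 0; the components can still vary, e.g. the flat plane in polar coordinates has g_{θθ} = r^2.
False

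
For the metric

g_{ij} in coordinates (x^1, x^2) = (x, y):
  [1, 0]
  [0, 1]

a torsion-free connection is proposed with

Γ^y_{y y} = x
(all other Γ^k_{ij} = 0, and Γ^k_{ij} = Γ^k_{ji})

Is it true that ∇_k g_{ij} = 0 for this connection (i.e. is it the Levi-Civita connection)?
Using ∇_k g_{ij} = ∂_k g_{ij} - Γ^m_{ki} g_{mj} - Γ^m_{kj} g_{im}:
∇_y g_{yy} = (0) - (x) - (x) = -2*x ≠ 0
So the connection is not metric compatible (it is not the Levi-Civita connection).
No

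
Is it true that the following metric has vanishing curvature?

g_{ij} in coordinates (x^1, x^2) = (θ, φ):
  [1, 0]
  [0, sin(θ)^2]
Non-zero Christoffel symbols:
Γ^θ_{φ φ} = -sin(2*θ)/2
Γ^φ_{θ φ} = 1/tan(θ)
Ricci tensor: R_{θθ} = 1, R_{θφ} = 0, R_{φφ} = sin(θ)^2
The Ricci tensor is non-zero, so the Riemann tensor is non-zero: not flat.
No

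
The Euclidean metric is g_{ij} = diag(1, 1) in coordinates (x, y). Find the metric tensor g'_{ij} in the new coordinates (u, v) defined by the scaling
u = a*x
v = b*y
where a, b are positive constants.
Invert the transformation: x = u/a, y = v/b
g'_{ij} = (∂x^k/∂x'^i)(∂x^l/∂x'^j) g_{kl}; with g_{kl} = δ_{kl} this is Σ_k (∂x^k/∂x'^i)(∂x^k/∂x'^j).
Jacobian: ∂x/∂u = 1/a, ∂x/∂v = 0, ∂y/∂u = 0, ∂y/∂v = 1/b
g'_{uu} = (1/a)(1/a) + (0)(0) = 1/a^2
g'_{uv} = (1/a)(0) + (0)(1/b) = 0
g'_{vv} = (0)(0) + (1/b)(1/b) = 1/b^2
g'_{ij} = diag(1/a^2, 1/b^2)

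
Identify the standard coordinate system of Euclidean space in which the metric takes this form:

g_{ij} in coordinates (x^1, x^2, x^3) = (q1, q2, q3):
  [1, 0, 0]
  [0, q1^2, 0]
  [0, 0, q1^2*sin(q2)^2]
The line element ds^2 = dq1^2 + q1^2 dq2^2 + q1^2 sin(q2)^2 dq3^2 is dr^2 + r^2 dθ^2 + r^2 sin(θ)^2 dφ^2 with q1 = r, q2 = θ, q3 = φ.
spherical coordinates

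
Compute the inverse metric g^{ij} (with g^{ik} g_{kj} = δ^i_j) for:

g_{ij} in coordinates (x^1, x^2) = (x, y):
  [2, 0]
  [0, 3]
The metric is diagonal, so g^{ij} is diagonal with entries 1/g_{ii}: diag(1/2, 1/3).
g^{ij}:
  [1/2, 0]
  [0, 1/3]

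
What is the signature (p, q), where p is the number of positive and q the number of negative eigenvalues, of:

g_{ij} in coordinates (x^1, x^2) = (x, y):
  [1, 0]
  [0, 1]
The metric is diagonal, so its eigenvalues are the diagonal entries: 1, 1 (at a generic point, where coordinate-dependent entries are positive).
2 positive, 0 negative.
(2, 0) - Riemannian (positive definite)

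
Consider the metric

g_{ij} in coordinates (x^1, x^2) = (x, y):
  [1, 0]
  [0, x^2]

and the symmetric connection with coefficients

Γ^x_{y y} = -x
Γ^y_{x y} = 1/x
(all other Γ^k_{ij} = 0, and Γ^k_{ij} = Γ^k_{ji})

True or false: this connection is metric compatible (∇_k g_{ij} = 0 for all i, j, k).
Using ∇_k g_{ij} = ∂_k g_{ij} - Γ^m_{ki} g_{mj} - Γ^m_{kj} g_{im}:
e.g. ∇_x g_{yy} = (2*x) - (x) - (x) = 0
Every component ∇_k g_{ij} vanishes: the connection is metric compatible.
True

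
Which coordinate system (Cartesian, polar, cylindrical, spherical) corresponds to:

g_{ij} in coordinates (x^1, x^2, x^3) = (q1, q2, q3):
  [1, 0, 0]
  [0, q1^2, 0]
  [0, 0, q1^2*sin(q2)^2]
The line element ds^2 = dq1^2 + q1^2 dq2^2 + q1^2 sin(q2)^2 dq3^2 is dr^2 + r^2 dθ^2 + r^2 sin(θ)^2 dφ^2 with q1 = r, q2 = θ, q3 = φ.
spherical coordinates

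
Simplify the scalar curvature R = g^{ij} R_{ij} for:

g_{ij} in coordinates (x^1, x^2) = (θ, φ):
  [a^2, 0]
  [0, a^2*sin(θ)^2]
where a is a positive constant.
Non-zero Christoffel symbols (Γ^k_{ij} = Γ^k_{ji}):
Γ^θ_{φ φ} = -sin(2*θ)/2
Γ^φ_{θ φ} = 1/tan(θ)
Ricci tensor (R_{ij} = R^k_{ikj}): R_{θθ} = 1, R_{θφ} = 0, R_{φφ} = sin(θ)^2
Inverse metric: g^{θθ} = 1/a^2, g^{φφ} = 1/(a^2*sin(θ)^2)
R = g^{ij} R_{ij} = (1/a^2)(1) + (1/(a^2*sin(θ)^2))(sin(θ)^2) = 2/a^2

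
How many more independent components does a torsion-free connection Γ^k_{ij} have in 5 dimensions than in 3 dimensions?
Independent components in n dimensions: n × n(n+1)/2 = n^2(n+1)/2.
5D: 5 × 15 = 75
3D: 3 × 6 = 18
Difference = 75 - 18 = 57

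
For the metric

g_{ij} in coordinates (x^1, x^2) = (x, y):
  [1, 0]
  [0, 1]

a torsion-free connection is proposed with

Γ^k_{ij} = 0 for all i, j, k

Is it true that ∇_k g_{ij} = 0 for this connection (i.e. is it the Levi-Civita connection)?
Using ∇_k g_{ij} = ∂_k g_{ij} - Γ^m_{ki} g_{mj} - Γ^m_{kj} g_{im}:
e.g. ∇_x g_{xy} = (0) - (0) - (0) = 0
Every component ∇_k g_{ij} vanishes: the connection is metric compatible.
Yes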